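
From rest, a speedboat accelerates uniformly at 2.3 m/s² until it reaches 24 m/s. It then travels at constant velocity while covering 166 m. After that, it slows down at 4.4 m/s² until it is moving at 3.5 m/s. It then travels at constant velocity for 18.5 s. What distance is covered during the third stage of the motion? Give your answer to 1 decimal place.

Phase 1 (accelerating): v₀ = 0 m/s, a = 2.3 m/s².
v = v₀ + at → t = (24 − 0) / 2.3 = 10.4 s
v² = v₀² + 2aΔx → Δx = (24² − 0²)/(2·2.3) = 125 m

Phase 2 (constant speed): v₀ = 24.0 m/s, a = 0 m/s².
Constant speed: t = d/v = 166/24.0 = 6.92 s

Phase 3 (decelerating): v₀ = 24.0 m/s, a = -4.4 m/s².
v = v₀ + at → t = (3.5 − 24.0) / -4.4 = 4.66 s
v² = v₀² + 2aΔx → Δx = (3.5² − 24.0²)/(2·-4.4) = 64.1 m
Distance in phase 3 = 64.1 m

64.1 m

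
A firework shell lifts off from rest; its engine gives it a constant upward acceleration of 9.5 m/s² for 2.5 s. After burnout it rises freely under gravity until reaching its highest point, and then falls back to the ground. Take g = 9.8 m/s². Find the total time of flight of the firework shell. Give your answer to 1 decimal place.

Phase 1 (powered ascent): v₀ = 0 m/s, a = 9.5 m/s².
v = v₀ + at = 0 + (9.5)(2.5) = 23.8 m/s
Δx = v₀t + ½at² = 0·2.5 + 0.5·9.5·2.5² = 29.7 m

Phase 2 (coasting upward): v₀ = 23.8 m/s, a = -9.8 m/s².
v = v₀ + at → t = (0 − 23.8) / -9.8 = 2.42 s
v² = v₀² + 2aΔx → Δx = (0² − 23.8²)/(2·-9.8) = 28.8 m

Phase 3 (free fall): v₀ = 0 m/s, a = -9.8 m/s².
Falls 58.5 m from rest: t = √(2·58.5/9.8) = 3.45 s; v = g·t = 33.9 m/s.
Total time = 2.50 + 2.42 + 3.45 = 8.38 s

8.4 s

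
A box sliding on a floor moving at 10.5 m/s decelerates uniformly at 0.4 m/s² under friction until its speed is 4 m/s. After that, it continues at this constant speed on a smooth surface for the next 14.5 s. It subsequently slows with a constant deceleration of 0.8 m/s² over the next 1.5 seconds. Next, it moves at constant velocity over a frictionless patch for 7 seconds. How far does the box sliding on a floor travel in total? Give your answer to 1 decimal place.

200.5 m

Phase 1 (decelerating): v₀ = 10.5 m/s, a = -0.4 m/s².
v = v₀ + at → t = (4 − 10.5) / -0.4 = 16.2 s
v² = v₀² + 2aΔx → Δx = (4² − 10.5²)/(2·-0.4) = 118 m

Phase 2 (constant speed): v₀ = 4.00 m/s, a = 0 m/s².
v = v₀ + at = 4.00 + (0)(14.5) = 4.00 m/s
Δx = v₀t + ½at² = 4.00·14.5 + 0.5·0·14.5² = 58.0 m

Phase 3 (decelerating): v₀ = 4.00 m/s, a = -0.8 m/s².
v = v₀ + at = 4.00 + (-0.8)(1.5) = 2.80 m/s
Δx = v₀t + ½at² = 4.00·1.5 + 0.5·-0.8·1.5² = 5.10 m

Phase 4 (constant speed): v₀ = 2.80 m/s, a = 0 m/s².
v = v₀ + at = 2.80 + (0)(7) = 2.80 m/s
Δx = v₀t + ½at² = 2.80·7 + 0.5·0·7² = 19.6 m
Total distance = 118 + 58.0 + 5.10 + 19.6 = 201 m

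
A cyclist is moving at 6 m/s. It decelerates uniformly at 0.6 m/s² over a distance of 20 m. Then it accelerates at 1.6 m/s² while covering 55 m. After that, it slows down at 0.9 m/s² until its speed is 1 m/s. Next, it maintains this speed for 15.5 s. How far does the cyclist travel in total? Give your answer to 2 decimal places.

194.39 m

Phase 1 (decelerating): v₀ = 6.00 m/s, a = -0.6 m/s².
v² = v₀² + 2aΔx = 6.00² + 2·-0.6·20 = 12.0 → v = 3.46 m/s
t = (v − v₀)/a = (3.46 − 6.00)/-0.6 = 4.23 s

Phase 2 (accelerating): v₀ = 3.46 m/s, a = 1.6 m/s².
v² = v₀² + 2aΔx = 3.46² + 2·1.6·55 = 188 → v = 13.7 m/s
t = (v − v₀)/a = (13.7 − 3.46)/1.6 = 6.40 s

Phase 3 (decelerating): v₀ = 13.7 m/s, a = -0.9 m/s².
v = v₀ + at → t = (1 − 13.7) / -0.9 = 14.1 s
v² = v₀² + 2aΔx → Δx = (1² − 13.7²)/(2·-0.9) = 104 m

Phase 4 (constant speed): v₀ = 1.00 m/s, a = 0 m/s².
v = v₀ + at = 1.00 + (0)(15.5) = 1.00 m/s
Δx = v₀t + ½at² = 1.00·15.5 + 0.5·0·15.5² = 15.5 m
Total distance = 20.0 + 55.0 + 104 + 15.5 = 194 m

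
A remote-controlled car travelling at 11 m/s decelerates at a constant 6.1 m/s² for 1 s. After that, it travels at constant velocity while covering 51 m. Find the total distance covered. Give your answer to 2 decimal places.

Phase 1 (decelerating): v₀ = 11.0 m/s, a = -6.1 m/s².
v = v₀ + at = 11.0 + (-6.1)(1) = 4.90 m/s
Δx = v₀t + ½at² = 11.0·1 + 0.5·-6.1·1² = 7.95 m

Phase 2 (constant speed): v₀ = 4.90 m/s, a = 0 m/s².
Constant speed: t = d/v = 51/4.90 = 10.4 s
Total distance = 7.95 + 51.0 = 59.0 m

58.95 m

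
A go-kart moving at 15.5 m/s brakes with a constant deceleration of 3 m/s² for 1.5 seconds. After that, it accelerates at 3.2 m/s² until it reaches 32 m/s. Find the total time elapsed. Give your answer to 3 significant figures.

Phase 1 (decelerating): v₀ = 15.5 m/s, a = -3 m/s².
v = v₀ + at = 15.5 + (-3)(1.5) = 11.0 m/s
Δx = v₀t + ½at² = 15.5·1.5 + 0.5·-3·1.5² = 19.9 m

Phase 2 (accelerating): v₀ = 11.0 m/s, a = 3.2 m/s².
v = v₀ + at → t = (32 − 11.0) / 3.2 = 6.56 s
v² = v₀² + 2aΔx → Δx = (32² − 11.0²)/(2·3.2) = 141 m
Total time = 1.50 + 6.56 = 8.06 s

8.06 s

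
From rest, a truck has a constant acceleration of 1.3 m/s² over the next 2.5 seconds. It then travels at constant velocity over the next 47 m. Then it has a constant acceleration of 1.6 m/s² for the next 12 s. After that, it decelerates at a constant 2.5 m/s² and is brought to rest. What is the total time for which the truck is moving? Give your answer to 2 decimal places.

37.94 s

Phase 1 (accelerating): v₀ = 0 m/s, a = 1.3 m/s².
v = v₀ + at = 0 + (1.3)(2.5) = 3.25 m/s
Δx = v₀t + ½at² = 0·2.5 + 0.5·1.3·2.5² = 4.06 m

Phase 2 (constant speed): v₀ = 3.25 m/s, a = 0 m/s².
Constant speed: t = d/v = 47/3.25 = 14.5 s

Phase 3 (accelerating): v₀ = 3.25 m/s, a = 1.6 m/s².
v = v₀ + at = 3.25 + (1.6)(12) = 22.5 m/s
Δx = v₀t + ½at² = 3.25·12 + 0.5·1.6·12² = 154 m

Phase 4 (decelerating): v₀ = 22.5 m/s, a = -2.5 m/s².
v = v₀ + at → t = (0 − 22.5) / -2.5 = 8.98 s
v² = v₀² + 2aΔx → Δx = (0² − 22.5²)/(2·-2.5) = 101 m
Total time = 2.50 + 14.5 + 12.0 + 8.98 = 37.9 s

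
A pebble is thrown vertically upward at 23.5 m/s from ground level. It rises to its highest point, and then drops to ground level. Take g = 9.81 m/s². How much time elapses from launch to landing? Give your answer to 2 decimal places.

4.79 s

Phase 1 (rising): v₀ = 23.5 m/s, a = -9.81 m/s².
v = v₀ + at → t = (0 − 23.5) / -9.81 = 2.40 s
v² = v₀² + 2aΔx → Δx = (0² − 23.5²)/(2·-9.81) = 28.1 m

Phase 2 (falling): v₀ = 0 m/s, a = -9.81 m/s².
Falls 28.1 m from rest: t = √(2·28.1/9.81) = 2.40 s; v = g·t = 23.5 m/s.
Total time = 2.40 + 2.40 = 4.79 s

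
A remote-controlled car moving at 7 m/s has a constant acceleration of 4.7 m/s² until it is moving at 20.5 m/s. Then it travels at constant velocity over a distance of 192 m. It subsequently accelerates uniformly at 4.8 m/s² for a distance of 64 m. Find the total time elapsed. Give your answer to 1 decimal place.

Phase 1 (accelerating): v₀ = 7.00 m/s, a = 4.7 m/s².
v = v₀ + at → t = (20.5 − 7.00) / 4.7 = 2.87 s
v² = v₀² + 2aΔx → Δx = (20.5² − 7.00²)/(2·4.7) = 39.5 m

Phase 2 (constant speed): v₀ = 20.5 m/s, a = 0 m/s².
Constant speed: t = d/v = 192/20.5 = 9.37 s

Phase 3 (accelerating): v₀ = 20.5 m/s, a = 4.8 m/s².
v² = v₀² + 2aΔx = 20.5² + 2·4.8·64 = 1030 → v = 32.2 m/s
t = (v − v₀)/a = (32.2 − 20.5)/4.8 = 2.43 s
Total time = 2.87 + 9.37 + 2.43 = 14.7 s

14.7 s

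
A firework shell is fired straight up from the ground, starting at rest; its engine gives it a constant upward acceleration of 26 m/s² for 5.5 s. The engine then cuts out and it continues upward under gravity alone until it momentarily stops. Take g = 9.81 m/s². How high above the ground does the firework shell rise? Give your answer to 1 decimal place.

Phase 1 (powered ascent): v₀ = 0 m/s, a = 26 m/s².
v = v₀ + at = 0 + (26)(5.5) = 143 m/s
Δx = v₀t + ½at² = 0·5.5 + 0.5·26·5.5² = 393 m

Phase 2 (coasting upward): v₀ = 143 m/s, a = -9.81 m/s².
v = v₀ + at → t = (0 − 143) / -9.81 = 14.6 s
v² = v₀² + 2aΔx → Δx = (0² − 143²)/(2·-9.81) = 1040 m
Maximum height = 393 + 1040 = 1440 m

1435.5 m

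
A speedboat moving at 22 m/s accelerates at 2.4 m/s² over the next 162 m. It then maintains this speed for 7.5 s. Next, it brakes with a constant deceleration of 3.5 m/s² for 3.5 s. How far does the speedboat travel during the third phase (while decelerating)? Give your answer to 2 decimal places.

Phase 1 (accelerating): v₀ = 22.0 m/s, a = 2.4 m/s².
v² = v₀² + 2aΔx = 22.0² + 2·2.4·162 = 1260 → v = 35.5 m/s
t = (v − v₀)/a = (35.5 − 22.0)/2.4 = 5.63 s

Phase 2 (constant speed): v₀ = 35.5 m/s, a = 0 m/s².
v = v₀ + at = 35.5 + (0)(7.5) = 35.5 m/s
Δx = v₀t + ½at² = 35.5·7.5 + 0.5·0·7.5² = 266 m

Phase 3 (decelerating): v₀ = 35.5 m/s, a = -3.5 m/s².
v = v₀ + at = 35.5 + (-3.5)(3.5) = 23.3 m/s
Δx = v₀t + ½at² = 35.5·3.5 + 0.5·-3.5·3.5² = 103 m
Distance in phase 3 = 103 m

102.88 m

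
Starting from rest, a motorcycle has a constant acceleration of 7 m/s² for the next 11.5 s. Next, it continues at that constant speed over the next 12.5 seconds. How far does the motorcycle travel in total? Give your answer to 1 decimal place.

1469.1 m

Phase 1 (accelerating): v₀ = 0 m/s, a = 7 m/s².
v = v₀ + at = 0 + (7)(11.5) = 80.5 m/s
Δx = v₀t + ½at² = 0·11.5 + 0.5·7·11.5² = 463 m

Phase 2 (constant speed): v₀ = 80.5 m/s, a = 0 m/s².
v = v₀ + at = 80.5 + (0)(12.5) = 80.5 m/s
Δx = v₀t + ½at² = 80.5·12.5 + 0.5·0·12.5² = 1010 m
Total distance = 463 + 1010 = 1470 m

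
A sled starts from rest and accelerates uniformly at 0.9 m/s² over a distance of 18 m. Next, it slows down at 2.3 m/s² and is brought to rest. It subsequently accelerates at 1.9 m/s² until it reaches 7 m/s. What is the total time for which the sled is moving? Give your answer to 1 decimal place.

12.5 s

Phase 1 (accelerating): v₀ = 0 m/s, a = 0.9 m/s².
v² = v₀² + 2aΔx = 0² + 2·0.9·18 = 32.4 → v = 5.69 m/s
t = (v − v₀)/a = (5.69 − 0)/0.9 = 6.32 s

Phase 2 (decelerating): v₀ = 5.69 m/s, a = -2.3 m/s².
v = v₀ + at → t = (0 − 5.69) / -2.3 = 2.47 s
v² = v₀² + 2aΔx → Δx = (0² − 5.69²)/(2·-2.3) = 7.04 m

Phase 3 (accelerating): v₀ = 0 m/s, a = 1.9 m/s².
v = v₀ + at → t = (7 − 0) / 1.9 = 3.68 s
v² = v₀² + 2aΔx → Δx = (7² − 0²)/(2·1.9) = 12.9 m
Total time = 6.32 + 2.47 + 3.68 = 12.5 s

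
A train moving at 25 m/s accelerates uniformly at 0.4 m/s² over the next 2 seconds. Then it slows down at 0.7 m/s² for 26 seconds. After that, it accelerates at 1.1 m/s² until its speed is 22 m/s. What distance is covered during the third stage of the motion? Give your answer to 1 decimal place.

193.7 m

Phase 1 (accelerating): v₀ = 25.0 m/s, a = 0.4 m/s².
v = v₀ + at = 25.0 + (0.4)(2) = 25.8 m/s
Δx = v₀t + ½at² = 25.0·2 + 0.5·0.4·2² = 50.8 m

Phase 2 (decelerating): v₀ = 25.8 m/s, a = -0.7 m/s².
v = v₀ + at = 25.8 + (-0.7)(26) = 7.60 m/s
Δx = v₀t + ½at² = 25.8·26 + 0.5·-0.7·26² = 434 m

Phase 3 (accelerating): v₀ = 7.60 m/s, a = 1.1 m/s².
v = v₀ + at → t = (22 − 7.60) / 1.1 = 13.1 s
v² = v₀² + 2aΔx → Δx = (22² − 7.60²)/(2·1.1) = 194 m
Distance in phase 3 = 194 m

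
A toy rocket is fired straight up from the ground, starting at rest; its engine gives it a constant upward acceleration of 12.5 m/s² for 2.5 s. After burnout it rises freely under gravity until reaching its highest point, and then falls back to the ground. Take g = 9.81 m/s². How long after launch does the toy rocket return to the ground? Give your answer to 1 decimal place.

Phase 1 (powered ascent): v₀ = 0 m/s, a = 12.5 m/s².
v = v₀ + at = 0 + (12.5)(2.5) = 31.2 m/s
Δx = v₀t + ½at² = 0·2.5 + 0.5·12.5·2.5² = 39.1 m

Phase 2 (coasting upward): v₀ = 31.2 m/s, a = -9.81 m/s².
v = v₀ + at → t = (0 − 31.2) / -9.81 = 3.19 s
v² = v₀² + 2aΔx → Δx = (0² − 31.2²)/(2·-9.81) = 49.8 m

Phase 3 (free fall): v₀ = 0 m/s, a = -9.81 m/s².
Falls 88.8 m from rest: t = √(2·88.8/9.81) = 4.26 s; v = g·t = 41.7 m/s.
Total time = 2.50 + 3.19 + 4.26 = 9.94 s

9.9 s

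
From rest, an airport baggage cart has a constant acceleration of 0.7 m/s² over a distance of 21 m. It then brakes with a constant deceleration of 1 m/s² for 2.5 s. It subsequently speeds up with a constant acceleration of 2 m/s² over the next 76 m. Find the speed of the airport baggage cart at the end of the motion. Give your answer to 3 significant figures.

Phase 1 (accelerating): v₀ = 0 m/s, a = 0.7 m/s².
v² = v₀² + 2aΔx = 0² + 2·0.7·21 = 29.4 → v = 5.42 m/s
t = (v − v₀)/a = (5.42 − 0)/0.7 = 7.75 s

Phase 2 (decelerating): v₀ = 5.42 m/s, a = -1 m/s².
v = v₀ + at = 5.42 + (-1)(2.5) = 2.92 m/s
Δx = v₀t + ½at² = 5.42·2.5 + 0.5·-1·2.5² = 10.4 m

Phase 3 (accelerating): v₀ = 2.92 m/s, a = 2 m/s².
v² = v₀² + 2aΔx = 2.92² + 2·2·76 = 313 → v = 17.7 m/s
t = (v − v₀)/a = (17.7 − 2.92)/2 = 7.38 s
Final speed = 17.7 m/s

17.7 m/s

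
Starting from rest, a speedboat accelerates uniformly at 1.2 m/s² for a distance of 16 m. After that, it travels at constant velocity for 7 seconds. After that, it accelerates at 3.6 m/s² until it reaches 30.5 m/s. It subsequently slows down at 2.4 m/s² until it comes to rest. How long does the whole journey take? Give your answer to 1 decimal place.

31.6 s

Phase 1 (accelerating): v₀ = 0 m/s, a = 1.2 m/s².
v² = v₀² + 2aΔx = 0² + 2·1.2·16 = 38.4 → v = 6.20 m/s
t = (v − v₀)/a = (6.20 − 0)/1.2 = 5.16 s

Phase 2 (constant speed): v₀ = 6.20 m/s, a = 0 m/s².
v = v₀ + at = 6.20 + (0)(7) = 6.20 m/s
Δx = v₀t + ½at² = 6.20·7 + 0.5·0·7² = 43.4 m

Phase 3 (accelerating): v₀ = 6.20 m/s, a = 3.6 m/s².
v = v₀ + at → t = (30.5 − 6.20) / 3.6 = 6.75 s
v² = v₀² + 2aΔx → Δx = (30.5² − 6.20²)/(2·3.6) = 124 m

Phase 4 (decelerating): v₀ = 30.5 m/s, a = -2.4 m/s².
v = v₀ + at → t = (0 − 30.5) / -2.4 = 12.7 s
v² = v₀² + 2aΔx → Δx = (0² − 30.5²)/(2·-2.4) = 194 m
Total time = 5.16 + 7.00 + 6.75 + 12.7 = 31.6 s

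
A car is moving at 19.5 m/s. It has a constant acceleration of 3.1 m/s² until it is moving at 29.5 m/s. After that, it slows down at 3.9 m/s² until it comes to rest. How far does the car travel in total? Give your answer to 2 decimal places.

190.60 m

Phase 1 (accelerating): v₀ = 19.5 m/s, a = 3.1 m/s².
v = v₀ + at → t = (29.5 − 19.5) / 3.1 = 3.23 s
v² = v₀² + 2aΔx → Δx = (29.5² − 19.5²)/(2·3.1) = 79.0 m

Phase 2 (decelerating): v₀ = 29.5 m/s, a = -3.9 m/s².
v = v₀ + at → t = (0 − 29.5) / -3.9 = 7.56 s
v² = v₀² + 2aΔx → Δx = (0² − 29.5²)/(2·-3.9) = 112 m
Total distance = 79.0 + 112 = 191 m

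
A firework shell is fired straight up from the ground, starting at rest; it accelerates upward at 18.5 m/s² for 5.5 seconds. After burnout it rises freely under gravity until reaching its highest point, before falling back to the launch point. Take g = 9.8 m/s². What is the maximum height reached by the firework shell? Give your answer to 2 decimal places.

Phase 1 (powered ascent): v₀ = 0 m/s, a = 18.5 m/s².
v = v₀ + at = 0 + (18.5)(5.5) = 102 m/s
Δx = v₀t + ½at² = 0·5.5 + 0.5·18.5·5.5² = 280 m

Phase 2 (coasting upward): v₀ = 102 m/s, a = -9.8 m/s².
v = v₀ + at → t = (0 − 102) / -9.8 = 10.4 s
v² = v₀² + 2aΔx → Δx = (0² − 102²)/(2·-9.8) = 528 m
Maximum height = 280 + 528 = 808 m

808.03 m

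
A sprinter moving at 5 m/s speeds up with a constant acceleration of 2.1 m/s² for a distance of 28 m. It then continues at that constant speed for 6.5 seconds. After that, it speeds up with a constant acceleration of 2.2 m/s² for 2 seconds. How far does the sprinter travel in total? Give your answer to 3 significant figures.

134 m

Phase 1 (accelerating): v₀ = 5.00 m/s, a = 2.1 m/s².
v² = v₀² + 2aΔx = 5.00² + 2·2.1·28 = 143 → v = 11.9 m/s
t = (v − v₀)/a = (11.9 − 5.00)/2.1 = 3.31 s

Phase 2 (constant speed): v₀ = 11.9 m/s, a = 0 m/s².
v = v₀ + at = 11.9 + (0)(6.5) = 11.9 m/s
Δx = v₀t + ½at² = 11.9·6.5 + 0.5·0·6.5² = 77.6 m

Phase 3 (accelerating): v₀ = 11.9 m/s, a = 2.2 m/s².
v = v₀ + at = 11.9 + (2.2)(2) = 16.3 m/s
Δx = v₀t + ½at² = 11.9·2 + 0.5·2.2·2² = 28.3 m
Total distance = 28.0 + 77.6 + 28.3 = 134 m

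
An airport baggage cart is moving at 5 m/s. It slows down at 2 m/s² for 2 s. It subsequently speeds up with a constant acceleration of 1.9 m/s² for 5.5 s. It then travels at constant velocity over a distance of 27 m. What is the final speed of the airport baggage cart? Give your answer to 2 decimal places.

Phase 1 (decelerating): v₀ = 5.00 m/s, a = -2 m/s².
v = v₀ + at = 5.00 + (-2)(2) = 1.00 m/s
Δx = v₀t + ½at² = 5.00·2 + 0.5·-2·2² = 6.00 m

Phase 2 (accelerating): v₀ = 1.00 m/s, a = 1.9 m/s².
v = v₀ + at = 1.00 + (1.9)(5.5) = 11.4 m/s
Δx = v₀t + ½at² = 1.00·5.5 + 0.5·1.9·5.5² = 34.2 m

Phase 3 (constant speed): v₀ = 11.4 m/s, a = 0 m/s².
Constant speed: t = d/v = 27/11.4 = 2.36 s
Final speed = 11.4 m/s

11.45 m/s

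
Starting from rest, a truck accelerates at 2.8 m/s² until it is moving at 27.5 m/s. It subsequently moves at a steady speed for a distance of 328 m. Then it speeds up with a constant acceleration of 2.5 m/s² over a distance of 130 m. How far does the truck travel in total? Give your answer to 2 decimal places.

Phase 1 (accelerating): v₀ = 0 m/s, a = 2.8 m/s².
v = v₀ + at → t = (27.5 − 0) / 2.8 = 9.82 s
v² = v₀² + 2aΔx → Δx = (27.5² − 0²)/(2·2.8) = 135 m

Phase 2 (constant speed): v₀ = 27.5 m/s, a = 0 m/s².
Constant speed: t = d/v = 328/27.5 = 11.9 s

Phase 3 (accelerating): v₀ = 27.5 m/s, a = 2.5 m/s².
v² = v₀² + 2aΔx = 27.5² + 2·2.5·130 = 1410 → v = 37.5 m/s
t = (v − v₀)/a = (37.5 − 27.5)/2.5 = 4.00 s
Total distance = 135 + 328 + 130 = 593 m

593.04 m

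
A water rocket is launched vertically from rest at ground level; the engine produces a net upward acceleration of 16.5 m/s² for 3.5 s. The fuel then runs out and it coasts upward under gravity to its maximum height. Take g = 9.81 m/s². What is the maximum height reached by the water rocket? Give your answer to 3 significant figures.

271 m

Phase 1 (powered ascent): v₀ = 0 m/s, a = 16.5 m/s².
v = v₀ + at = 0 + (16.5)(3.5) = 57.8 m/s
Δx = v₀t + ½at² = 0·3.5 + 0.5·16.5·3.5² = 101 m

Phase 2 (coasting upward): v₀ = 57.8 m/s, a = -9.81 m/s².
v = v₀ + at → t = (0 − 57.8) / -9.81 = 5.89 s
v² = v₀² + 2aΔx → Δx = (0² − 57.8²)/(2·-9.81) = 170 m
Maximum height = 101 + 170 = 271 m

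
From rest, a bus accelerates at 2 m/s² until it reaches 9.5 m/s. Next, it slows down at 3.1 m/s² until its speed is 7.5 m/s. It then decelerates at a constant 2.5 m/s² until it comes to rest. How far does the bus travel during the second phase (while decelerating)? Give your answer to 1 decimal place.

5.5 m

Phase 1 (accelerating): v₀ = 0 m/s, a = 2 m/s².
v = v₀ + at → t = (9.5 − 0) / 2 = 4.75 s
v² = v₀² + 2aΔx → Δx = (9.5² − 0²)/(2·2) = 22.6 m

Phase 2 (decelerating): v₀ = 9.50 m/s, a = -3.1 m/s².
v = v₀ + at → t = (7.5 − 9.50) / -3.1 = 0.645 s
v² = v₀² + 2aΔx → Δx = (7.5² − 9.50²)/(2·-3.1) = 5.48 m
Distance in phase 2 = 5.48 m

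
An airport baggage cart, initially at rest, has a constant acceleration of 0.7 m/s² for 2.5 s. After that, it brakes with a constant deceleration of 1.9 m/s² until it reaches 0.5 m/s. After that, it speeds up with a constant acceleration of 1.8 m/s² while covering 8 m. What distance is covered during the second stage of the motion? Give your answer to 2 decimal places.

0.74 m

Phase 1 (accelerating): v₀ = 0 m/s, a = 0.7 m/s².
v = v₀ + at = 0 + (0.7)(2.5) = 1.75 m/s
Δx = v₀t + ½at² = 0·2.5 + 0.5·0.7·2.5² = 2.19 m

Phase 2 (decelerating): v₀ = 1.75 m/s, a = -1.9 m/s².
v = v₀ + at → t = (0.5 − 1.75) / -1.9 = 0.658 s
v² = v₀² + 2aΔx → Δx = (0.5² − 1.75²)/(2·-1.9) = 0.740 m
Distance in phase 2 = 0.740 m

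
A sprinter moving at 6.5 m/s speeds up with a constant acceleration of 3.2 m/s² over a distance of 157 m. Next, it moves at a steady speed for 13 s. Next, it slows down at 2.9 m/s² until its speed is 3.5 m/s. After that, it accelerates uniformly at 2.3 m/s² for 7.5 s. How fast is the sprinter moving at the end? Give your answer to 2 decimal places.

Phase 1 (accelerating): v₀ = 6.50 m/s, a = 3.2 m/s².
v² = v₀² + 2aΔx = 6.50² + 2·3.2·157 = 1050 → v = 32.4 m/s
t = (v − v₀)/a = (32.4 − 6.50)/3.2 = 8.08 s

Phase 2 (constant speed): v₀ = 32.4 m/s, a = 0 m/s².
v = v₀ + at = 32.4 + (0)(13) = 32.4 m/s
Δx = v₀t + ½at² = 32.4·13 + 0.5·0·13² = 421 m

Phase 3 (decelerating): v₀ = 32.4 m/s, a = -2.9 m/s².
v = v₀ + at → t = (3.5 − 32.4) / -2.9 = 9.95 s
v² = v₀² + 2aΔx → Δx = (3.5² − 32.4²)/(2·-2.9) = 178 m

Phase 4 (accelerating): v₀ = 3.50 m/s, a = 2.3 m/s².
v = v₀ + at = 3.50 + (2.3)(7.5) = 20.8 m/s
Δx = v₀t + ½at² = 3.50·7.5 + 0.5·2.3·7.5² = 90.9 m
Final speed = 20.8 m/s

20.75 m/s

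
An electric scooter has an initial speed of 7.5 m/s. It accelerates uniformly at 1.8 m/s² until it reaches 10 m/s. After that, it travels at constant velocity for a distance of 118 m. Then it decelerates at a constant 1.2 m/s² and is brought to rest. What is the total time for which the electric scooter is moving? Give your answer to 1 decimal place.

21.5 s

Phase 1 (accelerating): v₀ = 7.50 m/s, a = 1.8 m/s².
v = v₀ + at → t = (10 − 7.50) / 1.8 = 1.39 s
v² = v₀² + 2aΔx → Δx = (10² − 7.50²)/(2·1.8) = 12.2 m

Phase 2 (constant speed): v₀ = 10.0 m/s, a = 0 m/s².
Constant speed: t = d/v = 118/10.0 = 11.8 s

Phase 3 (decelerating): v₀ = 10.0 m/s, a = -1.2 m/s².
v = v₀ + at → t = (0 − 10.0) / -1.2 = 8.33 s
v² = v₀² + 2aΔx → Δx = (0² − 10.0²)/(2·-1.2) = 41.7 m
Total time = 1.39 + 11.8 + 8.33 = 21.5 s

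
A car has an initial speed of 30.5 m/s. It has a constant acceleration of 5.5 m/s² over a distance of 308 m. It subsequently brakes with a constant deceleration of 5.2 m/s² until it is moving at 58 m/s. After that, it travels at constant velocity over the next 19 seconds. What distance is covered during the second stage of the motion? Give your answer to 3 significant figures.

Phase 1 (accelerating): v₀ = 30.5 m/s, a = 5.5 m/s².
v² = v₀² + 2aΔx = 30.5² + 2·5.5·308 = 4320 → v = 65.7 m/s
t = (v − v₀)/a = (65.7 − 30.5)/5.5 = 6.40 s

Phase 2 (decelerating): v₀ = 65.7 m/s, a = -5.2 m/s².
v = v₀ + at → t = (58 − 65.7) / -5.2 = 1.48 s
v² = v₀² + 2aΔx → Δx = (58² − 65.7²)/(2·-5.2) = 91.8 m
Distance in phase 2 = 91.8 m

91.8 m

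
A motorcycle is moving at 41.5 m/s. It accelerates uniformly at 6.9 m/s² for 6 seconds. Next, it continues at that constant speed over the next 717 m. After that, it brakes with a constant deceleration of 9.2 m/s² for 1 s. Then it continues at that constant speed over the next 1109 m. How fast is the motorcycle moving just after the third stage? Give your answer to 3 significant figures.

Phase 1 (accelerating): v₀ = 41.5 m/s, a = 6.9 m/s².
v = v₀ + at = 41.5 + (6.9)(6) = 82.9 m/s
Δx = v₀t + ½at² = 41.5·6 + 0.5·6.9·6² = 373 m

Phase 2 (constant speed): v₀ = 82.9 m/s, a = 0 m/s².
Constant speed: t = d/v = 717/82.9 = 8.65 s

Phase 3 (decelerating): v₀ = 82.9 m/s, a = -9.2 m/s².
v = v₀ + at = 82.9 + (-9.2)(1) = 73.7 m/s
Δx = v₀t + ½at² = 82.9·1 + 0.5·-9.2·1² = 78.3 m
Speed at end of phase 3 = 73.7 m/s

73.7 m/s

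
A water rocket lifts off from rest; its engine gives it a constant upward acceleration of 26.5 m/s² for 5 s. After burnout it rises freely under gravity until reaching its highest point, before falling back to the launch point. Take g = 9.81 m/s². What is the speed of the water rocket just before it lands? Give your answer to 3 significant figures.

Phase 1 (powered ascent): v₀ = 0 m/s, a = 26.5 m/s².
v = v₀ + at = 0 + (26.5)(5) = 132 m/s
Δx = v₀t + ½at² = 0·5 + 0.5·26.5·5² = 331 m

Phase 2 (coasting upward): v₀ = 132 m/s, a = -9.81 m/s².
v = v₀ + at → t = (0 − 132) / -9.81 = 13.5 s
v² = v₀² + 2aΔx → Δx = (0² − 132²)/(2·-9.81) = 895 m

Phase 3 (free fall): v₀ = 0 m/s, a = -9.81 m/s².
Falls 1230 m from rest: t = √(2·1230/9.81) = 15.8 s; v = g·t = 155 m/s.
Impact speed = 155 m/s

155 m/s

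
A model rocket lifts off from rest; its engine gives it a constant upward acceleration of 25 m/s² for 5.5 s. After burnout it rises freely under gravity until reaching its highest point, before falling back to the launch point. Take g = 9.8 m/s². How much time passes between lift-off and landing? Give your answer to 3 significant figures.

Phase 1 (powered ascent): v₀ = 0 m/s, a = 25 m/s².
v = v₀ + at = 0 + (25)(5.5) = 138 m/s
Δx = v₀t + ½at² = 0·5.5 + 0.5·25·5.5² = 378 m

Phase 2 (coasting upward): v₀ = 138 m/s, a = -9.8 m/s².
v = v₀ + at → t = (0 − 138) / -9.8 = 14.0 s
v² = v₀² + 2aΔx → Δx = (0² − 138²)/(2·-9.8) = 965 m

Phase 3 (free fall): v₀ = 0 m/s, a = -9.8 m/s².
Falls 1340 m from rest: t = √(2·1340/9.8) = 16.6 s; v = g·t = 162 m/s.
Total time = 5.50 + 14.0 + 16.6 = 36.1 s

36.1 s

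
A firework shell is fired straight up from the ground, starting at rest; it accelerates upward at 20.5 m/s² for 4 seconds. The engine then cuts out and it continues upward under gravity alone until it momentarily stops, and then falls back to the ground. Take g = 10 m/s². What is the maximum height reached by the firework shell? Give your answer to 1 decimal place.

Phase 1 (powered ascent): v₀ = 0 m/s, a = 20.5 m/s².
v = v₀ + at = 0 + (20.5)(4) = 82.0 m/s
Δx = v₀t + ½at² = 0·4 + 0.5·20.5·4² = 164 m

Phase 2 (coasting upward): v₀ = 82.0 m/s, a = -10 m/s².
v = v₀ + at → t = (0 − 82.0) / -10 = 8.20 s
v² = v₀² + 2aΔx → Δx = (0² − 82.0²)/(2·-10) = 336 m
Maximum height = 164 + 336 = 500 m

500.2 m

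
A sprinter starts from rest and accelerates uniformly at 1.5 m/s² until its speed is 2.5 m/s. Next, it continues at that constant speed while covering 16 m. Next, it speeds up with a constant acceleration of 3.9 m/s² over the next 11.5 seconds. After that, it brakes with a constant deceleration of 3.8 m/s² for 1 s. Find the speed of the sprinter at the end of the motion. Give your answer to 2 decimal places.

Phase 1 (accelerating): v₀ = 0 m/s, a = 1.5 m/s².
v = v₀ + at → t = (2.5 − 0) / 1.5 = 1.67 s
v² = v₀² + 2aΔx → Δx = (2.5² − 0²)/(2·1.5) = 2.08 m

Phase 2 (constant speed): v₀ = 2.50 m/s, a = 0 m/s².
Constant speed: t = d/v = 16/2.50 = 6.40 s

Phase 3 (accelerating): v₀ = 2.50 m/s, a = 3.9 m/s².
v = v₀ + at = 2.50 + (3.9)(11.5) = 47.4 m/s
Δx = v₀t + ½at² = 2.50·11.5 + 0.5·3.9·11.5² = 287 m

Phase 4 (decelerating): v₀ = 47.4 m/s, a = -3.8 m/s².
v = v₀ + at = 47.4 + (-3.8)(1) = 43.6 m/s
Δx = v₀t + ½at² = 47.4·1 + 0.5·-3.8·1² = 45.5 m
Final speed = 43.6 m/s

43.55 m/s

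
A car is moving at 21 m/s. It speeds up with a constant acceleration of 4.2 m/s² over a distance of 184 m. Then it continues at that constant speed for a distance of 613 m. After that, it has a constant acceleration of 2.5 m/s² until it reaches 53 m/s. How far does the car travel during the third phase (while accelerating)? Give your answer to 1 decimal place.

Phase 1 (accelerating): v₀ = 21.0 m/s, a = 4.2 m/s².
v² = v₀² + 2aΔx = 21.0² + 2·4.2·184 = 1990 → v = 44.6 m/s
t = (v − v₀)/a = (44.6 − 21.0)/4.2 = 5.61 s

Phase 2 (constant speed): v₀ = 44.6 m/s, a = 0 m/s².
Constant speed: t = d/v = 613/44.6 = 13.8 s

Phase 3 (accelerating): v₀ = 44.6 m/s, a = 2.5 m/s².
v = v₀ + at → t = (53 − 44.6) / 2.5 = 3.37 s
v² = v₀² + 2aΔx → Δx = (53² − 44.6²)/(2·2.5) = 164 m
Distance in phase 3 = 164 m

164.5 m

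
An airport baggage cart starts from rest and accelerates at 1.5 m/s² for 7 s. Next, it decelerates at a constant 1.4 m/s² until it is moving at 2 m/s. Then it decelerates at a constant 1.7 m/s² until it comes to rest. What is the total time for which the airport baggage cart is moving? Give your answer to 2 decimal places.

Phase 1 (accelerating): v₀ = 0 m/s, a = 1.5 m/s².
v = v₀ + at = 0 + (1.5)(7) = 10.5 m/s
Δx = v₀t + ½at² = 0·7 + 0.5·1.5·7² = 36.8 m

Phase 2 (decelerating): v₀ = 10.5 m/s, a = -1.4 m/s².
v = v₀ + at → t = (2 − 10.5) / -1.4 = 6.07 s
v² = v₀² + 2aΔx → Δx = (2² − 10.5²)/(2·-1.4) = 37.9 m

Phase 3 (decelerating): v₀ = 2.00 m/s, a = -1.7 m/s².
v = v₀ + at → t = (0 − 2.00) / -1.7 = 1.18 s
v² = v₀² + 2aΔx → Δx = (0² − 2.00²)/(2·-1.7) = 1.18 m
Total time = 7.00 + 6.07 + 1.18 = 14.2 s

14.25 s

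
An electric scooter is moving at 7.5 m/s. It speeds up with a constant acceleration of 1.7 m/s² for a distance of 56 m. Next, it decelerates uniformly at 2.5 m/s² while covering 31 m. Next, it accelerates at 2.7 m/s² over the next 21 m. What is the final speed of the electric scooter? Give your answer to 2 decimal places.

Phase 1 (accelerating): v₀ = 7.50 m/s, a = 1.7 m/s².
v² = v₀² + 2aΔx = 7.50² + 2·1.7·56 = 247 → v = 15.7 m/s
t = (v − v₀)/a = (15.7 − 7.50)/1.7 = 4.83 s

Phase 2 (decelerating): v₀ = 15.7 m/s, a = -2.5 m/s².
v² = v₀² + 2aΔx = 15.7² + 2·-2.5·31 = 91.6 → v = 9.57 m/s
t = (v − v₀)/a = (9.57 − 15.7)/-2.5 = 2.45 s

Phase 3 (accelerating): v₀ = 9.57 m/s, a = 2.7 m/s².
v² = v₀² + 2aΔx = 9.57² + 2·2.7·21 = 205 → v = 14.3 m/s
t = (v − v₀)/a = (14.3 − 9.57)/2.7 = 1.76 s
Final speed = 14.3 m/s

14.32 m/s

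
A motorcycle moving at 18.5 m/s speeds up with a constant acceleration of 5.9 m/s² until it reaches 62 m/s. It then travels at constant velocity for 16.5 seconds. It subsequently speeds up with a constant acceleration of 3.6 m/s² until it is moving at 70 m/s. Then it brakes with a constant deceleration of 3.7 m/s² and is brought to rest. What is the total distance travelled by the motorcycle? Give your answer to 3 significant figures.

2130 m

Phase 1 (accelerating): v₀ = 18.5 m/s, a = 5.9 m/s².
v = v₀ + at → t = (62 − 18.5) / 5.9 = 7.37 s
v² = v₀² + 2aΔx → Δx = (62² − 18.5²)/(2·5.9) = 297 m

Phase 2 (constant speed): v₀ = 62.0 m/s, a = 0 m/s².
v = v₀ + at = 62.0 + (0)(16.5) = 62.0 m/s
Δx = v₀t + ½at² = 62.0·16.5 + 0.5·0·16.5² = 1020 m

Phase 3 (accelerating): v₀ = 62.0 m/s, a = 3.6 m/s².
v = v₀ + at → t = (70 − 62.0) / 3.6 = 2.22 s
v² = v₀² + 2aΔx → Δx = (70² − 62.0²)/(2·3.6) = 147 m

Phase 4 (decelerating): v₀ = 70.0 m/s, a = -3.7 m/s².
v = v₀ + at → t = (0 − 70.0) / -3.7 = 18.9 s
v² = v₀² + 2aΔx → Δx = (0² − 70.0²)/(2·-3.7) = 662 m
Total distance = 297 + 1020 + 147 + 662 = 2130 m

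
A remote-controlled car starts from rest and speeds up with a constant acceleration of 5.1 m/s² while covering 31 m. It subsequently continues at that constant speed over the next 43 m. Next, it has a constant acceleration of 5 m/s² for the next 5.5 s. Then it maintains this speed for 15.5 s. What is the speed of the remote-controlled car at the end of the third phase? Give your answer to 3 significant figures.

45.3 m/s

Phase 1 (accelerating): v₀ = 0 m/s, a = 5.1 m/s².
v² = v₀² + 2aΔx = 0² + 2·5.1·31 = 316 → v = 17.8 m/s
t = (v − v₀)/a = (17.8 − 0)/5.1 = 3.49 s

Phase 2 (constant speed): v₀ = 17.8 m/s, a = 0 m/s².
Constant speed: t = d/v = 43/17.8 = 2.42 s

Phase 3 (accelerating): v₀ = 17.8 m/s, a = 5 m/s².
v = v₀ + at = 17.8 + (5)(5.5) = 45.3 m/s
Δx = v₀t + ½at² = 17.8·5.5 + 0.5·5·5.5² = 173 m
Speed at end of phase 3 = 45.3 m/s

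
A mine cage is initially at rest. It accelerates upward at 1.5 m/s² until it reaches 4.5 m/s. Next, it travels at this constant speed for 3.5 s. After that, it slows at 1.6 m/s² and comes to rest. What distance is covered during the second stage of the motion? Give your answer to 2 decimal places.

Phase 1 (accelerating): v₀ = 0 m/s, a = 1.5 m/s².
v = v₀ + at → t = (4.5 − 0) / 1.5 = 3.00 s
v² = v₀² + 2aΔx → Δx = (4.5² − 0²)/(2·1.5) = 6.75 m

Phase 2 (constant speed): v₀ = 4.50 m/s, a = 0 m/s².
v = v₀ + at = 4.50 + (0)(3.5) = 4.50 m/s
Δx = v₀t + ½at² = 4.50·3.5 + 0.5·0·3.5² = 15.8 m
Distance in phase 2 = 15.8 m

15.75 m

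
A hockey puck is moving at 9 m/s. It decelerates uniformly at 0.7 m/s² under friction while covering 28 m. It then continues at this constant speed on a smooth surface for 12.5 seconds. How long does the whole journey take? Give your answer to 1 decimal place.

16.1 s

Phase 1 (decelerating): v₀ = 9.00 m/s, a = -0.7 m/s².
v² = v₀² + 2aΔx = 9.00² + 2·-0.7·28 = 41.8 → v = 6.47 m/s
t = (v − v₀)/a = (6.47 − 9.00)/-0.7 = 3.62 s

Phase 2 (constant speed): v₀ = 6.47 m/s, a = 0 m/s².
v = v₀ + at = 6.47 + (0)(12.5) = 6.47 m/s
Δx = v₀t + ½at² = 6.47·12.5 + 0.5·0·12.5² = 80.8 m
Total time = 3.62 + 12.5 = 16.1 s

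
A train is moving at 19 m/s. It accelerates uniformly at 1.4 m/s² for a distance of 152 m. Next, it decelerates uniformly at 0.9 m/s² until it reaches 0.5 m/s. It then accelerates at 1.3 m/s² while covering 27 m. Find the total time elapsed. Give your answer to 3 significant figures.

Phase 1 (accelerating): v₀ = 19.0 m/s, a = 1.4 m/s².
v² = v₀² + 2aΔx = 19.0² + 2·1.4·152 = 787 → v = 28.0 m/s
t = (v − v₀)/a = (28.0 − 19.0)/1.4 = 6.46 s

Phase 2 (decelerating): v₀ = 28.0 m/s, a = -0.9 m/s².
v = v₀ + at → t = (0.5 − 28.0) / -0.9 = 30.6 s
v² = v₀² + 2aΔx → Δx = (0.5² − 28.0²)/(2·-0.9) = 437 m

Phase 3 (accelerating): v₀ = 0.500 m/s, a = 1.3 m/s².
v² = v₀² + 2aΔx = 0.500² + 2·1.3·27 = 70.5 → v = 8.39 m/s
t = (v − v₀)/a = (8.39 − 0.500)/1.3 = 6.07 s
Total time = 6.46 + 30.6 + 6.07 = 43.1 s

43.1 s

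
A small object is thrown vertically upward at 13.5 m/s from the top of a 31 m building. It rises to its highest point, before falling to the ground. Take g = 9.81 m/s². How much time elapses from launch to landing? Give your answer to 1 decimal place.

4.2 s

Phase 1 (rising): v₀ = 13.5 m/s, a = -9.81 m/s².
v = v₀ + at → t = (0 − 13.5) / -9.81 = 1.38 s
v² = v₀² + 2aΔx → Δx = (0² − 13.5²)/(2·-9.81) = 9.29 m

Phase 2 (falling): v₀ = 0 m/s, a = -9.81 m/s².
Falls 40.3 m from rest: t = √(2·40.3/9.81) = 2.87 s; v = g·t = 28.1 m/s.
Total time = 1.38 + 2.87 = 4.24 s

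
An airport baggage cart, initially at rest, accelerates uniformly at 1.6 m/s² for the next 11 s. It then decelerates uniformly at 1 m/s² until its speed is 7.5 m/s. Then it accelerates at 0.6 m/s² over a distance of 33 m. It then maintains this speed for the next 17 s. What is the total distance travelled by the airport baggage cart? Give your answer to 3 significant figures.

423 m

Phase 1 (accelerating): v₀ = 0 m/s, a = 1.6 m/s².
v = v₀ + at = 0 + (1.6)(11) = 17.6 m/s
Δx = v₀t + ½at² = 0·11 + 0.5·1.6·11² = 96.8 m

Phase 2 (decelerating): v₀ = 17.6 m/s, a = -1 m/s².
v = v₀ + at → t = (7.5 − 17.6) / -1 = 10.1 s
v² = v₀² + 2aΔx → Δx = (7.5² − 17.6²)/(2·-1) = 127 m

Phase 3 (accelerating): v₀ = 7.50 m/s, a = 0.6 m/s².
v² = v₀² + 2aΔx = 7.50² + 2·0.6·33 = 95.8 → v = 9.79 m/s
t = (v − v₀)/a = (9.79 − 7.50)/0.6 = 3.82 s

Phase 4 (constant speed): v₀ = 9.79 m/s, a = 0 m/s².
v = v₀ + at = 9.79 + (0)(17) = 9.79 m/s
Δx = v₀t + ½at² = 9.79·17 + 0.5·0·17² = 166 m
Total distance = 96.8 + 127 + 33.0 + 166 = 423 m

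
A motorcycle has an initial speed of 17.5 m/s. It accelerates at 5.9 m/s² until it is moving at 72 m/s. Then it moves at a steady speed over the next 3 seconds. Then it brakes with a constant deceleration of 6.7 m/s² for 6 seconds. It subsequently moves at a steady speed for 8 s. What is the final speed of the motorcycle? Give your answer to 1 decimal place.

Phase 1 (accelerating): v₀ = 17.5 m/s, a = 5.9 m/s².
v = v₀ + at → t = (72 − 17.5) / 5.9 = 9.24 s
v² = v₀² + 2aΔx → Δx = (72² − 17.5²)/(2·5.9) = 413 m

Phase 2 (constant speed): v₀ = 72.0 m/s, a = 0 m/s².
v = v₀ + at = 72.0 + (0)(3) = 72.0 m/s
Δx = v₀t + ½at² = 72.0·3 + 0.5·0·3² = 216 m

Phase 3 (decelerating): v₀ = 72.0 m/s, a = -6.7 m/s².
v = v₀ + at = 72.0 + (-6.7)(6) = 31.8 m/s
Δx = v₀t + ½at² = 72.0·6 + 0.5·-6.7·6² = 311 m

Phase 4 (constant speed): v₀ = 31.8 m/s, a = 0 m/s².
v = v₀ + at = 31.8 + (0)(8) = 31.8 m/s
Δx = v₀t + ½at² = 31.8·8 + 0.5·0·8² = 254 m
Final speed = 31.8 m/s

31.8 m/s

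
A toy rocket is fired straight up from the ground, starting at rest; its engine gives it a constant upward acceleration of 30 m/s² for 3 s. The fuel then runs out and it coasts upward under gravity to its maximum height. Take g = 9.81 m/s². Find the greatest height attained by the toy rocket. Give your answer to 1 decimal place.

547.8 m

Phase 1 (powered ascent): v₀ = 0 m/s, a = 30 m/s².
v = v₀ + at = 0 + (30)(3) = 90.0 m/s
Δx = v₀t + ½at² = 0·3 + 0.5·30·3² = 135 m

Phase 2 (coasting upward): v₀ = 90.0 m/s, a = -9.81 m/s².
v = v₀ + at → t = (0 − 90.0) / -9.81 = 9.17 s
v² = v₀² + 2aΔx → Δx = (0² − 90.0²)/(2·-9.81) = 413 m
Maximum height = 135 + 413 = 548 m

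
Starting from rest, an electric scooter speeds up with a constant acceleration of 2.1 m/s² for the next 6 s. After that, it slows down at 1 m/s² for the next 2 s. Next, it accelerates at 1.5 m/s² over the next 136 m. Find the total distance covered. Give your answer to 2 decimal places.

197.00 m

Phase 1 (accelerating): v₀ = 0 m/s, a = 2.1 m/s².
v = v₀ + at = 0 + (2.1)(6) = 12.6 m/s
Δx = v₀t + ½at² = 0·6 + 0.5·2.1·6² = 37.8 m

Phase 2 (decelerating): v₀ = 12.6 m/s, a = -1 m/s².
v = v₀ + at = 12.6 + (-1)(2) = 10.6 m/s
Δx = v₀t + ½at² = 12.6·2 + 0.5·-1·2² = 23.2 m

Phase 3 (accelerating): v₀ = 10.6 m/s, a = 1.5 m/s².
v² = v₀² + 2aΔx = 10.6² + 2·1.5·136 = 520 → v = 22.8 m/s
t = (v − v₀)/a = (22.8 − 10.6)/1.5 = 8.14 s
Total distance = 37.8 + 23.2 + 136 = 197 m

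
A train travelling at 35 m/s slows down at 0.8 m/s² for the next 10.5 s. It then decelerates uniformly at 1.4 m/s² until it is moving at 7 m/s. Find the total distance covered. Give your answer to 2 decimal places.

558.60 m

Phase 1 (decelerating): v₀ = 35.0 m/s, a = -0.8 m/s².
v = v₀ + at = 35.0 + (-0.8)(10.5) = 26.6 m/s
Δx = v₀t + ½at² = 35.0·10.5 + 0.5·-0.8·10.5² = 323 m

Phase 2 (decelerating): v₀ = 26.6 m/s, a = -1.4 m/s².
v = v₀ + at → t = (7 − 26.6) / -1.4 = 14.0 s
v² = v₀² + 2aΔx → Δx = (7² − 26.6²)/(2·-1.4) = 235 m
Total distance = 323 + 235 = 559 m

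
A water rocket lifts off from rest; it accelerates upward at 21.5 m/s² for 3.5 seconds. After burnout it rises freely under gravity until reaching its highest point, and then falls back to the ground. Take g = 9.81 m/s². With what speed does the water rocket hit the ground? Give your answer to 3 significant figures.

Phase 1 (powered ascent): v₀ = 0 m/s, a = 21.5 m/s².
v = v₀ + at = 0 + (21.5)(3.5) = 75.2 m/s
Δx = v₀t + ½at² = 0·3.5 + 0.5·21.5·3.5² = 132 m

Phase 2 (coasting upward): v₀ = 75.2 m/s, a = -9.81 m/s².
v = v₀ + at → t = (0 − 75.2) / -9.81 = 7.67 s
v² = v₀² + 2aΔx → Δx = (0² − 75.2²)/(2·-9.81) = 289 m

Phase 3 (free fall): v₀ = 0 m/s, a = -9.81 m/s².
Falls 420 m from rest: t = √(2·420/9.81) = 9.26 s; v = g·t = 90.8 m/s.
Impact speed = 90.8 m/s

90.8 m/s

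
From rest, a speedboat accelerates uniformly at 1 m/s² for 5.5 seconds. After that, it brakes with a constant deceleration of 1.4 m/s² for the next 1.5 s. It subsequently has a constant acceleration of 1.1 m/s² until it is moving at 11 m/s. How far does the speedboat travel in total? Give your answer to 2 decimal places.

71.55 m

Phase 1 (accelerating): v₀ = 0 m/s, a = 1 m/s².
v = v₀ + at = 0 + (1)(5.5) = 5.50 m/s
Δx = v₀t + ½at² = 0·5.5 + 0.5·1·5.5² = 15.1 m

Phase 2 (decelerating): v₀ = 5.50 m/s, a = -1.4 m/s².
v = v₀ + at = 5.50 + (-1.4)(1.5) = 3.40 m/s
Δx = v₀t + ½at² = 5.50·1.5 + 0.5·-1.4·1.5² = 6.68 m

Phase 3 (accelerating): v₀ = 3.40 m/s, a = 1.1 m/s².
v = v₀ + at → t = (11 − 3.40) / 1.1 = 6.91 s
v² = v₀² + 2aΔx → Δx = (11² − 3.40²)/(2·1.1) = 49.7 m
Total distance = 15.1 + 6.68 + 49.7 = 71.5 m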